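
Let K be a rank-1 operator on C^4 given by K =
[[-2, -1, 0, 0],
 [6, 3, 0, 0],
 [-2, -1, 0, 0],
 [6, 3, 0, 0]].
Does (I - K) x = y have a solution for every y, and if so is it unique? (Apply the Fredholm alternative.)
(I - K) is singular (det(I - K) = 0, i.e. 1 ∈ sigma(K)). (I - K) x = y is solvable iff y ⊥ ker((I - K)^*) = span{(-2, -1, 0, 0)}, i.e. iff -2y_1 - y_2 = 0. When solvable, the solutions are x = y + c·(1, -3, 1, -3), c arbitrary (ker(I - K) = span{(1, -3, 1, -3)}, dimension 1).

K has rank 1, so it is an outer product K = u v^T: every row of K is a multiple of one row vector. Reading off the entries, u = (1, -3, 1, -3) and v = (-2, -1, 0, 0) (row i of K equals u_i·v^T). A rank-one matrix u v^T satisfies K u = u (v·u) and kills the (3)-dimensional subspace v^⊥, so its characteristic polynomial is lambda^3 (lambda - v·u) with v·u = tr K = 1. Hence the eigenvalues of I - K are 1 (multiplicity 3) and 1 - (1) = 0, so det(I - K) = 0. (Direct check: I - K =
[[3, 1, 0, 0],
 [-6, -2, 0, 0],
 [2, 1, 1, 0],
 [-6, -3, 0, 1]]
has determinant 0.) So 1 is an eigenvalue of K and (I - K) is not invertible. The finite-dimensional Fredholm alternative says: either (I - K) is invertible, or ker(I - K) ≠ {0} and then range(I - K) = ker((I - K)^*)^⊥, with dim ker(I - K) = dim ker((I - K)^*). We are in the second case, so we need both kernels. Kernel of I - K: (I - K) u = u - u (v·u) = u - u = 0, so ker(I - K) = span{u} = span{(1, -3, 1, -3)} (it is exactly 1-dimensional because rank(I - K) = 3). Kernel of the adjoint: K is real, so (I - K)^* = I - K^T = I - v u^T, and (I - v u^T) v = v - v (u·v) = 0; hence ker((I - K)^*) = span{v} = span{(-2, -1, 0, 0)}. Therefore (I - K) x = y is solvable iff <y, v> = 0, i.e. iff -2y_1 - y_2 = 0. When this holds, K y = u (v·y) = 0, so (I - K) y = y and x = y is a particular solution; the full solution set is the line x = y + c·u = y + c·(1, -3, 1, -3), c ∈ C.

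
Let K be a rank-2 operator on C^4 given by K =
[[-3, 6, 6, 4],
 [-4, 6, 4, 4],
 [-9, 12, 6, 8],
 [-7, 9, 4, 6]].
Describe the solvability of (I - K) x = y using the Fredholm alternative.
(I - K) is invertible (det(I - K) = 30 ≠ 0), so for every y in C^4 the equation (I - K) x = y has a unique solution.

K has rank 2 and factors as K = U V^T = u1 v1^T + u2 v2^T with u1 = (3, 2, 3, 2), v1 = (-2, 3, 2, 2), u2 = (1, 0, -1, -1), v2 = (3, -3, 0, -2) (multiplying out reproduces the displayed K). The nonzero eigenvalues of U V^T coincide with those of the 2 x 2 matrix G = V^T U = [[v1·u1, v1·u2], [v2·u1, v2·u2]] = [[10, -6], [-1, 5]], and by the Sylvester determinant identity det(I_4 - U V^T) = det(I_2 - V^T U) = det([[-9, 6], [1, -4]]) = (-9)(-4) - (6)(1) = 30. (Direct check: I - K =
[[4, -6, -6, -4],
 [4, -5, -4, -4],
 [9, -12, -5, -8],
 [7, -9, -4, -5]]
has determinant 30.) The finite-dimensional Fredholm alternative says: either (I - K) is invertible, or ker(I - K) ≠ {0} and then range(I - K) = ker((I - K)^*)^⊥, with dim ker(I - K) = dim ker((I - K)^*). Since det(I - K) ≠ 0, 1 is not an eigenvalue of K and ker(I - K) = {0}, so we are in the first case: for every y there is a unique x = (I - K)^(-1) y. (Explicitly, by the Woodbury identity, (I - U V^T)^(-1) = I + U (I_2 - G)^(-1) V^T.)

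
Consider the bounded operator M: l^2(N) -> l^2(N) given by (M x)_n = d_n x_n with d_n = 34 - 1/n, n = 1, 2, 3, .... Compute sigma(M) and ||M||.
sigma(M) = {34 - 1/n : n ≥ 1} ∪ {34}; ||M|| = 34

A bounded diagonal operator on l^2 with diagonal entries d_n has spectrum equal to the closure of {d_n : n ≥ 1}: every d_n is an eigenvalue (with eigenvector e_n), so {d_n} ⊂ sigma(M); the spectrum is closed, so its closure is too; and for lambda not in the closure, (M - lambda I) has bounded inverse (the diagonal entries 1/(d_n - lambda) are bounded). For our sequence d_n = 34 - 1/n, n = 1, 2, 3, ...:
  - {d_n} = {34 - 1/n : n ≥ 1}; the only limit point is 34
  - closure = {34 - 1/n : n ≥ 1} ∪ {34}
For the norm: a diagonal operator has ||M|| = sup_n |d_n|. Here d_n = 34 - 1/n increases monotonically from d_1 = 33 toward 34, with all terms in [33, 34); so sup_n |d_n| = 34 (the supremum is the limit, not attained). So ||M|| = 34.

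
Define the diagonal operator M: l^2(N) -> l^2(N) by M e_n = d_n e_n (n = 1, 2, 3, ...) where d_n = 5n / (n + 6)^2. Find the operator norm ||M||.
||M|| = 5/24 (attained at n = 6)

For M diagonal, ||M|| = sup_n |d_n|. Treat f(x) = 5x / (x + 6)^2 for real x > 0. By the quotient rule, f'(x) = 5(6 - x)/(x + 6)^3, which is positive for x < 6 and negative for x > 6. So f has a unique maximum at x = 6, and since 6 is a positive integer, the supremum over n ≥ 1 is attained at n = 6: d_6 = 5·6/(6 + 6)^2 = 5·6/144 = 5/24. Hence ||M|| = 5/24.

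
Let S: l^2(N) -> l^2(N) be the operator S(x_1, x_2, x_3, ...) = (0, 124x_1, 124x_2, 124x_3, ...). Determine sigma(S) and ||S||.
sigma(S) = closed disk {z in C : |z| ≤ 124}; ||S|| = 124

Note S = 124·U where U is the unit right shift (U x)_k = x_{k-1} (with x_0 := 0); so ||S|| = 124||U|| and sigma(S) = 124·sigma(U). ||S x||^2 = sum_{k≥1} |124x_k|^2 = 15376||x||^2, so ||S|| = 124 and sigma(S) ⊂ {|z| ≤ 124}. For any |lambda| < 124, the equation (S - lambda I) x = 0 forces x_1 = 0, then 124x_k = lambda x_{k+1} ⇒ x = 0, so S has no eigenvalues. But (S - lambda I) is not surjective for |lambda| < 124: solving (S - lambda I) x = e_1 would require x_n proportional to (lambda/124)^(-n), which is not in l^2. So every |lambda| < 124 lies in the residual spectrum. The boundary |lambda| = 124 is in the approximate point spectrum (the spectrum is closed). Hence sigma(S) is the closed disk of radius 124.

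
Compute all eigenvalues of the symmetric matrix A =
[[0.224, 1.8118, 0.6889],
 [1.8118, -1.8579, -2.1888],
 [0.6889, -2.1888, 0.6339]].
sigma(A) ≈ {-4, 1, 2}

A is real symmetric, so its spectrum consists of real eigenvalues. Expanding the characteristic polynomial of the displayed matrix gives
  det(λ I - A) = p(λ) = λ^3 + (1)λ^2 + (-10)λ + (8).
Solving p(λ) = 0 yields eigenvalues ≈ -4, 1, 2. (A is shown rounded to 4 decimals, so these recover the underlying integer eigenvalues to within that precision.)
Verification: the trace of A = -1 equals the sum of eigenvalues -1, and det(A) ≈ -8.0000 matches the eigenvalue product -8.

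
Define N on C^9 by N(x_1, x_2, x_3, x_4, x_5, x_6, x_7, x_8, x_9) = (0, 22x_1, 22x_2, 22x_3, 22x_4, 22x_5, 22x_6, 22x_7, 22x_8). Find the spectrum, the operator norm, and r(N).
sigma(N) = {0}; ||N|| = 22; r(N) = 0. (N is nilpotent with N^9 = 0.)

On C^9, N is a strictly lower-triangular matrix with 22 on the subdiagonal and zeros elsewhere, so its characteristic polynomial is lambda^9 and every eigenvalue is 0: sigma(N) = {0}. For the operator norm, N e_i = 22e_{i+1} for i = 1, ..., 8 and N e_9 = 0, so the singular values of N are 22 (with multiplicity 8) and 0; hence ||N|| = 22. The spectral radius r(N) = max|lambda| = 0. Note ||N|| > r(N) — characteristic of non-normal nilpotent operators. Indeed N^9 = 0.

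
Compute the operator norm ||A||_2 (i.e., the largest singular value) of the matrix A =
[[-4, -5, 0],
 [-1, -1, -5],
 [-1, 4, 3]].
||A||_2 ≈ 7.7899 (= sqrt(largest eigenvalue of A^T A))

||A||_2 = sigma_max(A) = sqrt(lambda_max(A^T A)). Form the symmetric matrix M = A^T A =
[[18, 17, 2],
 [17, 42, 17],
 [2, 17, 34]].
Its characteristic polynomial (trace, sum of principal 2x2 minors, determinant of M give the coefficients) is
  p(λ) = det(λ I - M) = λ^3 - 94λ^2 + 2214λ - 11664.
No integer candidate from the rational root theorem (±divisors of 11664) is a root, so the roots are irrational. The cubic discriminant is Δ = 1171287216 > 0, so there are three distinct real roots. p(7) = -429 and p(8) = 544 have opposite signs, so a root lies in (7, 8); Newton's method refines it to λ ≈ 7.423. p(25) = 561 and p(26) = -68 have opposite signs, so a root lies in (25, 26); Newton's method refines it to λ ≈ 25.8945. p(60) = -1224 and p(61) = 597 have opposite signs, so a root lies in (60, 61); Newton's method refines it to λ ≈ 60.6826. Check (Vieta): the three roots sum to 94, matching tr M = 94.
So the eigenvalues of A^T A are ≈ 7.423, 25.8945, 60.6826 (all ≥ 0, as they must be for A^T A). The largest is λ_max ≈ 60.6826, hence ||A||_2 = sqrt(λ_max) ≈ 7.7899.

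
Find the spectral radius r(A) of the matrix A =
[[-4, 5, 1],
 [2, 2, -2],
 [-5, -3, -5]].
r(A) ≈ 6.2659

The eigenvalues of A are the roots of its characteristic polynomial. With M = A (coefficients from the trace, the sum of principal 2x2 minors, and det A):
  p(λ) = det(λ I - M) = λ^3 + 7λ^2 - 9λ - 168.
No integer candidate from the rational root theorem (±divisors of 168) is a root, so the roots are irrational. The cubic discriminant is Δ = -334155 < 0, so there is one real root and a complex-conjugate pair. p(4) = -28 and p(5) = 87 have opposite signs, so a root lies in (4, 5); Newton's method refines it to λ ≈ 4.2789. Dividing out (λ - (4.2789)) leaves approximately λ^2 + 11.2789λ + 39.262. For λ^2 + 11.2789λ + 39.262 the discriminant is -29.8334. It is negative, so the remaining roots are the complex-conjugate pair λ ≈ -5.6395 ± 2.731i. Their product equals the constant term, so |λ|^2 ≈ 39.262 and |λ| ≈ 6.2659.
Thus the eigenvalues (to 4 decimals) are 4.2789 (modulus 4.2789); -5.6395 ± 2.731i (modulus 6.2659). The spectral radius is the largest modulus: r(A) ≈ 6.2659. (Cross-check: r(A) ≤ ||A||_2 ≈ 7.7301; equality holds whenever A is normal, though it can also hold for some non-normal A.)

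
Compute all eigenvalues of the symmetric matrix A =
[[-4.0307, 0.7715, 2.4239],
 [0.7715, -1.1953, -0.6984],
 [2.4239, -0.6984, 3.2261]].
sigma(A) ≈ {-5, -1, 4}

A is real symmetric, so its spectrum consists of real eigenvalues. Expanding the characteristic polynomial of the displayed matrix gives
  det(λ I - A) = p(λ) = λ^3 + (2)λ^2 + (-19)λ + (-20).
Solving p(λ) = 0 yields eigenvalues ≈ -5, -1, 4. (A is shown rounded to 4 decimals, so these recover the underlying integer eigenvalues to within that precision.)
Verification: the trace of A = -2 equals the sum of eigenvalues -2, and det(A) ≈ 19.9995 matches the eigenvalue product 20.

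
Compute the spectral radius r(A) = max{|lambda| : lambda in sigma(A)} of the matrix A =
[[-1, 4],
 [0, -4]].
r(A) = 4

The eigenvalues of A are the roots of its characteristic polynomial. With M = A (coefficients from the trace and determinant):
  p(λ) = det(λ I - M) = λ^2 + 5λ + 4.
For λ^2 + 5λ + 4 the discriminant is 9. It is a perfect square (3^2), so the roots are rational: λ = (-5 ± 3)/2 = -1, -4.
Thus the eigenvalues (to 4 decimals) are -1 (modulus 1); -4 (modulus 4). The spectral radius is the largest modulus: r(A) = 4. (Cross-check: r(A) ≤ ||A||_2 ≈ 5.7016; equality holds whenever A is normal, though it can also hold for some non-normal A.)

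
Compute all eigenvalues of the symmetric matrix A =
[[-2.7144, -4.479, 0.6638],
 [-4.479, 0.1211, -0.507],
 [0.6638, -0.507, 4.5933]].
sigma(A) ≈ {-6, 3, 5}

A is real symmetric, so its spectrum consists of real eigenvalues. Expanding the characteristic polynomial of the displayed matrix gives
  det(λ I - A) = p(λ) = λ^3 + (-2)λ^2 + (-33)λ + (89.9989).
Solving p(λ) = 0 yields eigenvalues ≈ -6, 3, 5. (A is shown rounded to 4 decimals, so these recover the underlying integer eigenvalues to within that precision.)
Verification: the trace of A = 2 equals the sum of eigenvalues 2, and det(A) ≈ -89.9989 matches the eigenvalue product -90.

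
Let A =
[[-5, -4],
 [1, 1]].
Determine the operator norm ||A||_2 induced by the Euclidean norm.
||A||_2 = sqrt((43 + sqrt(1845))/2) ≈ 6.5557 (= sqrt(largest eigenvalue of A^T A))

||A||_2 = sigma_max(A) = sqrt(lambda_max(A^T A)). Form the symmetric matrix M = A^T A =
[[26, 21],
 [21, 17]].
Its characteristic polynomial (trace, determinant of M give the coefficients) is
  p(λ) = det(λ I - M) = λ^2 - 43λ + 1.
For λ^2 - 43λ + 1 the discriminant is 1845. It is nonnegative but not a perfect square, so the roots are real and irrational: λ = (43 ± sqrt(1845))/2 ≈ 42.9767, 0.0233.
So the eigenvalues of A^T A are ≈ 0.0233, 42.9767 (all ≥ 0, as they must be for A^T A). The largest is λ_max = (43 + sqrt(1845))/2 ≈ 42.9767, hence ||A||_2 = sqrt(λ_max) = sqrt((43 + sqrt(1845))/2) ≈ 6.5557.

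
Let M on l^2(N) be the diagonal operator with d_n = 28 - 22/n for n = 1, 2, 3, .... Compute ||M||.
||M|| = 28

For a diagonal operator on l^2 with entries d_n, ||M|| = sup_n |d_n|. Here d_1 = 6, d_2 = 17, ..., and d_n = 28 - 22/n increases monotonically toward 28. All terms lie in [6, 28), so |d_n| = d_n and the supremum is the limit 28, which is not attained by any individual d_n. Hence ||M|| = 28.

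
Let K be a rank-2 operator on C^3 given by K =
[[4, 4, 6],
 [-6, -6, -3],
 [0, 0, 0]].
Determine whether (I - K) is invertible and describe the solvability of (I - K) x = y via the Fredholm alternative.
(I - K) is invertible (det(I - K) = 3 ≠ 0), so for every y in C^3 the equation (I - K) x = y has a unique solution.

K has rank 2 and factors as K = U V^T = u1 v1^T + u2 v2^T with u1 = (0, -3, 0), v1 = (0, 0, -2), u2 = (-2, 3, 0), v2 = (-2, -2, -3) (multiplying out reproduces the displayed K). The nonzero eigenvalues of U V^T coincide with those of the 2 x 2 matrix G = V^T U = [[v1·u1, v1·u2], [v2·u1, v2·u2]] = [[0, 0], [6, -2]], and by the Sylvester determinant identity det(I_3 - U V^T) = det(I_2 - V^T U) = det([[1, 0], [-6, 3]]) = (1)(3) - (0)(-6) = 3. (Direct check: I - K =
[[-3, -4, -6],
 [6, 7, 3],
 [0, 0, 1]]
has determinant 3.) The finite-dimensional Fredholm alternative says: either (I - K) is invertible, or ker(I - K) ≠ {0} and then range(I - K) = ker((I - K)^*)^⊥, with dim ker(I - K) = dim ker((I - K)^*). Since det(I - K) ≠ 0, 1 is not an eigenvalue of K and ker(I - K) = {0}, so we are in the first case: for every y there is a unique x = (I - K)^(-1) y. (Explicitly, by the Woodbury identity, (I - U V^T)^(-1) = I + U (I_2 - G)^(-1) V^T.)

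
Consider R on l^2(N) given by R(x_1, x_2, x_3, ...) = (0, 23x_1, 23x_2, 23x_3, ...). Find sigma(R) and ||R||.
sigma(R) = closed disk {z in C : |z| ≤ 23}; ||R|| = 23

Note R = 23·U where U is the unit right shift (U x)_k = x_{k-1} (with x_0 := 0); so ||R|| = 23||U|| and sigma(R) = 23·sigma(U). ||R x||^2 = sum_{k≥1} |23x_k|^2 = 529||x||^2, so ||R|| = 23 and sigma(R) ⊂ {|z| ≤ 23}. For any |lambda| < 23, the equation (R - lambda I) x = 0 forces x_1 = 0, then 23x_k = lambda x_{k+1} ⇒ x = 0, so R has no eigenvalues. But (R - lambda I) is not surjective for |lambda| < 23: solving (R - lambda I) x = e_1 would require x_n proportional to (lambda/23)^(-n), which is not in l^2. So every |lambda| < 23 lies in the residual spectrum. The boundary |lambda| = 23 is in the approximate point spectrum (the spectrum is closed). Hence sigma(R) is the closed disk of radius 23.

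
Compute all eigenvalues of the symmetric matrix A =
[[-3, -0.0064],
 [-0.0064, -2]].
sigma(A) ≈ {-3, -2}

A is real symmetric, so its spectrum consists of real eigenvalues. Expanding the characteristic polynomial of the displayed matrix gives
  det(λ I - A) = p(λ) = λ^2 + (5)λ + (6).
Solving p(λ) = 0 yields eigenvalues ≈ -3, -2. (A is shown rounded to 4 decimals, so these recover the underlying integer eigenvalues to within that precision.)
Verification: the trace of A = -5 equals the sum of eigenvalues -5, and det(A) ≈ 6.0000 matches the eigenvalue product 6.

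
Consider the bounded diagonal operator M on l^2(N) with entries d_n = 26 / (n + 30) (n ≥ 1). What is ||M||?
||M|| = 26/31 (attained at n = 1)

For M diagonal, ||M|| = sup_n |d_n| = sup_n 26/(n + 30). This is positive and strictly decreasing in n, so the supremum is attained at n = 1: d_1 = 26/(1 + 30) = 26/31. Hence ||M|| = 26/31.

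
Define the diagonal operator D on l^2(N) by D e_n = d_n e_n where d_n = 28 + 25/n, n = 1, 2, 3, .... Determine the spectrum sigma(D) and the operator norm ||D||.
sigma(D) = {28 + 25/n : n ≥ 1} ∪ {28}; ||D|| = 53

A bounded diagonal operator on l^2 with diagonal entries d_n has spectrum equal to the closure of {d_n : n ≥ 1}: every d_n is an eigenvalue (with eigenvector e_n), so {d_n} ⊂ sigma(D); the spectrum is closed, so its closure is too; and for lambda not in the closure, (D - lambda I) has bounded inverse (the diagonal entries 1/(d_n - lambda) are bounded). For our sequence d_n = 28 + 25/n, n = 1, 2, 3, ...:
  - {d_n} = {28 + 25/n : n ≥ 1}; the only limit point is 28
  - closure = {28 + 25/n : n ≥ 1} ∪ {28}
For the norm: a diagonal operator has ||D|| = sup_n |d_n|. Here d_n = 28 + 25/n is positive and decreasing, so sup_n |d_n| = d_1 = 28 + 25 = 53. So ||D|| = 53.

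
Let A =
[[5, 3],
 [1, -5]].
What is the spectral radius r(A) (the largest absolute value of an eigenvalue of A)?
r(A) = sqrt(112)/2 ≈ 5.2915

The eigenvalues of A are the roots of its characteristic polynomial. With M = A (coefficients from the trace and determinant):
  p(λ) = det(λ I - M) = λ^2 - 28.
For λ^2 - 28 the discriminant is 112. It is nonnegative but not a perfect square, so the roots are real and irrational: λ = ± sqrt(112)/2 ≈ 5.2915, -5.2915.
Thus the eigenvalues (to 4 decimals) are 5.2915 (modulus 5.2915); -5.2915 (modulus 5.2915). The spectral radius is the largest modulus: r(A) = sqrt(112)/2 ≈ 5.2915. (Cross-check: r(A) ≤ ||A||_2 ≈ 6.3852; equality holds whenever A is normal, though it can also hold for some non-normal A.)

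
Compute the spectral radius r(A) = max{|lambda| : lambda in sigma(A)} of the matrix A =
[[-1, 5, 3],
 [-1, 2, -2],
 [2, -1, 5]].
r(A) ≈ 5.6201

The eigenvalues of A are the roots of its characteristic polynomial. With M = A (coefficients from the trace, the sum of principal 2x2 minors, and det A):
  p(λ) = det(λ I - M) = λ^3 - 6λ^2 + 12.
No integer candidate from the rational root theorem (±divisors of 12) is a root, so the roots are irrational. The cubic discriminant is Δ = 6480 > 0, so there are three distinct real roots. p(-2) = -20 and p(-1) = 5 have opposite signs, so a root lies in (-2, -1); Newton's method refines it to λ ≈ -1.2836. p(1) = 7 and p(2) = -4 have opposite signs, so a root lies in (1, 2); Newton's method refines it to λ ≈ 1.6635. p(5) = -13 and p(6) = 12 have opposite signs, so a root lies in (5, 6); Newton's method refines it to λ ≈ 5.6201. Check (Vieta): the three roots sum to 6, matching tr M = 6.
Thus the eigenvalues (to 4 decimals) are -1.2836 (modulus 1.2836); 1.6635 (modulus 1.6635); 5.6201 (modulus 5.6201). The spectral radius is the largest modulus: r(A) ≈ 5.6201. (Cross-check: r(A) ≤ ||A||_2 ≈ 6.4605; equality holds whenever A is normal, though it can also hold for some non-normal A.)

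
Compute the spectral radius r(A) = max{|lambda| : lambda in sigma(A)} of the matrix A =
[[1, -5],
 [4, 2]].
r(A) = sqrt(22) ≈ 4.6904

The eigenvalues of A are the roots of its characteristic polynomial. With M = A (coefficients from the trace and determinant):
  p(λ) = det(λ I - M) = λ^2 - 3λ + 22.
For λ^2 - 3λ + 22 the discriminant is -79. It is negative, so the roots are the complex-conjugate pair λ = 3/2 ± (sqrt(79)/2) i ≈ 1.5 ± 4.4441i. For a conjugate pair the product of the roots equals the constant term, so |λ|^2 = 22 and |λ| = sqrt(22) ≈ 4.6904.
Thus the eigenvalues (to 4 decimals) are 1.5 ± 4.4441i (modulus 4.6904). The spectral radius is the largest modulus: r(A) = sqrt(22) ≈ 4.6904. (Cross-check: r(A) ≤ ||A||_2 ≈ 5.4505; equality holds whenever A is normal, though it can also hold for some non-normal A.)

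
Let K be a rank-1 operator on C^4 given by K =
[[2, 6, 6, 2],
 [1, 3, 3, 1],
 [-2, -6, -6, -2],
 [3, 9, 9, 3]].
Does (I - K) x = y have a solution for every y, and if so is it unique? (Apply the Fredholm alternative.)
(I - K) is invertible (det(I - K) = -1 ≠ 0), so for every y in C^4 the equation (I - K) x = y has a unique solution.

K has rank 1, so it is an outer product K = u v^T: every row of K is a multiple of one row vector. Reading off the entries, u = (-2, -1, 2, -3) and v = (-1, -3, -3, -1) (row i of K equals u_i·v^T). A rank-one matrix u v^T satisfies K u = u (v·u) and kills the (3)-dimensional subspace v^⊥, so its characteristic polynomial is lambda^3 (lambda - v·u) with v·u = tr K = 2. Hence the eigenvalues of I - K are 1 (multiplicity 3) and 1 - (2) = -1, so det(I - K) = -1. (Direct check: I - K =
[[-1, -6, -6, -2],
 [-1, -2, -3, -1],
 [2, 6, 7, 2],
 [-3, -9, -9, -2]]
has determinant -1.) The finite-dimensional Fredholm alternative says: either (I - K) is invertible, or ker(I - K) ≠ {0} and then range(I - K) = ker((I - K)^*)^⊥, with dim ker(I - K) = dim ker((I - K)^*). Since det(I - K) ≠ 0, 1 is not an eigenvalue of K and ker(I - K) = {0}, so we are in the first case: for every y there is a unique x = (I - K)^(-1) y. Explicitly, by the Sherman–Morrison formula, (I - u v^T)^(-1) = I + u v^T/(1 - v·u), i.e. (I - K)^(-1) = I - K.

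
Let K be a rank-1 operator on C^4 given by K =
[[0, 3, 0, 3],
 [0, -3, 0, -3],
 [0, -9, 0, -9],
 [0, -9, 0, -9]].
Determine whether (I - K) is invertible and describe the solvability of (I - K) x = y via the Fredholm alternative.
(I - K) is invertible (det(I - K) = 13 ≠ 0), so for every y in C^4 the equation (I - K) x = y has a unique solution.

K has rank 1, so it is an outer product K = u v^T: every row of K is a multiple of one row vector. Reading off the entries, u = (1, -1, -3, -3) and v = (0, 3, 0, 3) (row i of K equals u_i·v^T). A rank-one matrix u v^T satisfies K u = u (v·u) and kills the (3)-dimensional subspace v^⊥, so its characteristic polynomial is lambda^3 (lambda - v·u) with v·u = tr K = -12. Hence the eigenvalues of I - K are 1 (multiplicity 3) and 1 - (-12) = 13, so det(I - K) = 13. (Direct check: I - K =
[[1, -3, 0, -3],
 [0, 4, 0, 3],
 [0, 9, 1, 9],
 [0, 9, 0, 10]]
has determinant 13.) The finite-dimensional Fredholm alternative says: either (I - K) is invertible, or ker(I - K) ≠ {0} and then range(I - K) = ker((I - K)^*)^⊥, with dim ker(I - K) = dim ker((I - K)^*). Since det(I - K) ≠ 0, 1 is not an eigenvalue of K and ker(I - K) = {0}, so we are in the first case: for every y there is a unique x = (I - K)^(-1) y. Explicitly, by the Sherman–Morrison formula, (I - u v^T)^(-1) = I + u v^T/(1 - v·u), i.e. (I - K)^(-1) = I + K/(13).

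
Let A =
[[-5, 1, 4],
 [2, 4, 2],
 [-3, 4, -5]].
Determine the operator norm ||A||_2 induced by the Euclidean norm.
||A||_2 ≈ 7.0799 (= sqrt(largest eigenvalue of A^T A))

||A||_2 = sigma_max(A) = sqrt(lambda_max(A^T A)). Form the symmetric matrix M = A^T A =
[[38, -9, -1],
 [-9, 33, -8],
 [-1, -8, 45]].
Its characteristic polynomial (trace, sum of principal 2x2 minors, determinant of M give the coefficients) is
  p(λ) = det(λ I - M) = λ^3 - 116λ^2 + 4303λ - 50176.
No integer candidate from the rational root theorem (±divisors of 50176) is a root, so the roots are irrational. The cubic discriminant is Δ = 15015124 > 0, so there are three distinct real roots. p(23) = -404 and p(24) = 104 have opposite signs, so a root lies in (23, 24); Newton's method refines it to λ ≈ 23.78. p(42) = 14 and p(43) = -124 have opposite signs, so a root lies in (42, 43); Newton's method refines it to λ ≈ 42.0946. p(50) = -26 and p(51) = 212 have opposite signs, so a root lies in (50, 51); Newton's method refines it to λ ≈ 50.1254. Check (Vieta): the three roots sum to 116, matching tr M = 116.
So the eigenvalues of A^T A are ≈ 23.78, 42.0946, 50.1254 (all ≥ 0, as they must be for A^T A). The largest is λ_max ≈ 50.1254, hence ||A||_2 = sqrt(λ_max) ≈ 7.0799.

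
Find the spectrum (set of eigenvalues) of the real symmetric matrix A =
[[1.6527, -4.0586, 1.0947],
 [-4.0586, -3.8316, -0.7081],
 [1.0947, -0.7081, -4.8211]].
sigma(A) ≈ {-6, -5, 4}

A is real symmetric, so its spectrum consists of real eigenvalues. Expanding the characteristic polynomial of the displayed matrix gives
  det(λ I - A) = p(λ) = λ^3 + (7)λ^2 + (-14)λ + (-119.9989).
Solving p(λ) = 0 yields eigenvalues ≈ -6, -5, 4. (A is shown rounded to 4 decimals, so these recover the underlying integer eigenvalues to within that precision.)
Verification: the trace of A = -7 equals the sum of eigenvalues -7, and det(A) ≈ 119.9989 matches the eigenvalue product 120.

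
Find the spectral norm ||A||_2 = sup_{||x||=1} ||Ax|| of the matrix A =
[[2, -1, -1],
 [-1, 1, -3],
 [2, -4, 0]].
||A||_2 ≈ 5.0693 (= sqrt(largest eigenvalue of A^T A))

||A||_2 = sigma_max(A) = sqrt(lambda_max(A^T A)). Form the symmetric matrix M = A^T A =
[[9, -11, 1],
 [-11, 18, -2],
 [1, -2, 10]].
Its characteristic polynomial (trace, sum of principal 2x2 minors, determinant of M give the coefficients) is
  p(λ) = det(λ I - M) = λ^3 - 37λ^2 + 306λ - 400.
No integer candidate from the rational root theorem (±divisors of 400) is a root, so the roots are irrational. The cubic discriminant is Δ = 9730820 > 0, so there are three distinct real roots. p(1) = -130 and p(2) = 72 have opposite signs, so a root lies in (1, 2); Newton's method refines it to λ ≈ 1.6052. p(9) = 86 and p(10) = -40 have opposite signs, so a root lies in (9, 10); Newton's method refines it to λ ≈ 9.6965. p(25) = -250 and p(26) = 120 have opposite signs, so a root lies in (25, 26); Newton's method refines it to λ ≈ 25.6983. Check (Vieta): the three roots sum to 37, matching tr M = 37.
So the eigenvalues of A^T A are ≈ 1.6052, 9.6965, 25.6983 (all ≥ 0, as they must be for A^T A). The largest is λ_max ≈ 25.6983, hence ||A||_2 = sqrt(λ_max) ≈ 5.0693.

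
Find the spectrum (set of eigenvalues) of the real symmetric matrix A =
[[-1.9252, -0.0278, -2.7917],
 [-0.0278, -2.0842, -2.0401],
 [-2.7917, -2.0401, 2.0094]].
sigma(A) ≈ {-4, -2, 4}

A is real symmetric, so its spectrum consists of real eigenvalues. Expanding the characteristic polynomial of the displayed matrix gives
  det(λ I - A) = p(λ) = λ^3 + (2)λ^2 + (-16)λ + (-32).
Solving p(λ) = 0 yields eigenvalues ≈ -4, -2, 4. (A is shown rounded to 4 decimals, so these recover the underlying integer eigenvalues to within that precision.)
Verification: the trace of A = -2 equals the sum of eigenvalues -2, and det(A) ≈ 32.0006 matches the eigenvalue product 32.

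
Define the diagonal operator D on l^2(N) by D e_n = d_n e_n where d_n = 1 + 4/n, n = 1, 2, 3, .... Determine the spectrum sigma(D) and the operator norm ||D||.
sigma(D) = {1 + 4/n : n ≥ 1} ∪ {1}; ||D|| = 5

A bounded diagonal operator on l^2 with diagonal entries d_n has spectrum equal to the closure of {d_n : n ≥ 1}: every d_n is an eigenvalue (with eigenvector e_n), so {d_n} ⊂ sigma(D); the spectrum is closed, so its closure is too; and for lambda not in the closure, (D - lambda I) has bounded inverse (the diagonal entries 1/(d_n - lambda) are bounded). For our sequence d_n = 1 + 4/n, n = 1, 2, 3, ...:
  - {d_n} = {1 + 4/n : n ≥ 1}; the only limit point is 1
  - closure = {1 + 4/n : n ≥ 1} ∪ {1}
For the norm: a diagonal operator has ||D|| = sup_n |d_n|. Here d_n = 1 + 4/n is positive and decreasing, so sup_n |d_n| = d_1 = 1 + 4 = 5. So ||D|| = 5.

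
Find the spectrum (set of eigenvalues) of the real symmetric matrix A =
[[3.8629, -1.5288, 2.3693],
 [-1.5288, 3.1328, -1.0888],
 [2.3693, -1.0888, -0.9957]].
sigma(A) ≈ {-2, 2, 6}

A is real symmetric, so its spectrum consists of real eigenvalues. Expanding the characteristic polynomial of the displayed matrix gives
  det(λ I - A) = p(λ) = λ^3 + (-6)λ^2 + (-4)λ + (24).
Solving p(λ) = 0 yields eigenvalues ≈ -2, 2, 6. (A is shown rounded to 4 decimals, so these recover the underlying integer eigenvalues to within that precision.)
Verification: the trace of A = 6 equals the sum of eigenvalues 6, and det(A) ≈ -24.0004 matches the eigenvalue product -24.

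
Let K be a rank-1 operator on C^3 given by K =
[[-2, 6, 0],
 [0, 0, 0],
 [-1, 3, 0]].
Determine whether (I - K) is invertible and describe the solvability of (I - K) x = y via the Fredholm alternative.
(I - K) is invertible (det(I - K) = 3 ≠ 0), so for every y in C^3 the equation (I - K) x = y has a unique solution.

K has rank 1, so it is an outer product K = u v^T: every row of K is a multiple of one row vector. Reading off the entries, u = (-2, 0, -1) and v = (1, -3, 0) (row i of K equals u_i·v^T). A rank-one matrix u v^T satisfies K u = u (v·u) and kills the (2)-dimensional subspace v^⊥, so its characteristic polynomial is lambda^2 (lambda - v·u) with v·u = tr K = -2. Hence the eigenvalues of I - K are 1 (multiplicity 2) and 1 - (-2) = 3, so det(I - K) = 3. (Direct check: I - K =
[[3, -6, 0],
 [0, 1, 0],
 [1, -3, 1]]
has determinant 3.) The finite-dimensional Fredholm alternative says: either (I - K) is invertible, or ker(I - K) ≠ {0} and then range(I - K) = ker((I - K)^*)^⊥, with dim ker(I - K) = dim ker((I - K)^*). Since det(I - K) ≠ 0, 1 is not an eigenvalue of K and ker(I - K) = {0}, so we are in the first case: for every y there is a unique x = (I - K)^(-1) y. Explicitly, by the Sherman–Morrison formula, (I - u v^T)^(-1) = I + u v^T/(1 - v·u), i.e. (I - K)^(-1) = I + K/(3).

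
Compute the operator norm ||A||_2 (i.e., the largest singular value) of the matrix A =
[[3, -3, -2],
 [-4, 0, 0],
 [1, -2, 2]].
||A||_2 ≈ 5.7509 (= sqrt(largest eigenvalue of A^T A))

||A||_2 = sigma_max(A) = sqrt(lambda_max(A^T A)). Form the symmetric matrix M = A^T A =
[[26, -11, -4],
 [-11, 13, 2],
 [-4, 2, 8]].
Its characteristic polynomial (trace, sum of principal 2x2 minors, determinant of M give the coefficients) is
  p(λ) = det(λ I - M) = λ^3 - 47λ^2 + 509λ - 1600.
No integer candidate from the rational root theorem (±divisors of 1600) is a root, so the roots are irrational. The cubic discriminant is Δ = 216213 > 0, so there are three distinct real roots. p(6) = -22 and p(7) = 3 have opposite signs, so a root lies in (6, 7); Newton's method refines it to λ ≈ 6.6227. p(7) = 3 and p(8) = -24 have opposite signs, so a root lies in (7, 8); Newton's method refines it to λ ≈ 7.305. p(33) = -49 and p(34) = 678 have opposite signs, so a root lies in (33, 34); Newton's method refines it to λ ≈ 33.0723. Check (Vieta): the three roots sum to 47, matching tr M = 47.
So the eigenvalues of A^T A are ≈ 6.6227, 7.305, 33.0723 (all ≥ 0, as they must be for A^T A). The largest is λ_max ≈ 33.0723, hence ||A||_2 = sqrt(λ_max) ≈ 5.7509.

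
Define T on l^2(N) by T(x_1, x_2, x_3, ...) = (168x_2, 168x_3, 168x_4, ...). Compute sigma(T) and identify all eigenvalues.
sigma(T) = closed disk {z in C : |z| ≤ 168}; sigma_p(T) = open disk {z in C : |z| < 168}

Note T = 168·V where V is the unit left shift (V x)_k = x_{k+1}; so sigma(T) = 168·sigma(V) and ||T|| = 168||V||. ||T x||^2 = 28224sum_{k≥2} |x_k|^2 ≤ 28224||x||^2, with equality on {x : x_1 = 0}, so ||T|| = 168. For any lambda with |lambda| < 168, set r = lambda/168 (|r| < 1); the vector x = (1, r, r^2, ...) is in l^2 and satisfies T x = 168(r, r^2, ...) = lambda x, so lambda is an eigenvalue. On the boundary |lambda| = 168 the geometric series diverges, so no l^2 eigenvector exists, but these lambda lie in the approximate point spectrum. Hence sigma(T) is the closed disk of radius 168 and sigma_p(T) is the open disk.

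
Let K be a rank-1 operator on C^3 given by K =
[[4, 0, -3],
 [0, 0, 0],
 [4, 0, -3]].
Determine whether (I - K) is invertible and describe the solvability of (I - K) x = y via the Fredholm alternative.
(I - K) is singular (det(I - K) = 0, i.e. 1 ∈ sigma(K)). (I - K) x = y is solvable iff y ⊥ ker((I - K)^*) = span{(4, 0, -3)}, i.e. iff 4y_1 - 3y_3 = 0. When solvable, the solutions are x = y + c·(1, 0, 1), c arbitrary (ker(I - K) = span{(1, 0, 1)}, dimension 1).

K has rank 1, so it is an outer product K = u v^T: every row of K is a multiple of one row vector. Reading off the entries, u = (1, 0, 1) and v = (4, 0, -3) (row i of K equals u_i·v^T). A rank-one matrix u v^T satisfies K u = u (v·u) and kills the (2)-dimensional subspace v^⊥, so its characteristic polynomial is lambda^2 (lambda - v·u) with v·u = tr K = 1. Hence the eigenvalues of I - K are 1 (multiplicity 2) and 1 - (1) = 0, so det(I - K) = 0. (Direct check: I - K =
[[-3, 0, 3],
 [0, 1, 0],
 [-4, 0, 4]]
has determinant 0.) So 1 is an eigenvalue of K and (I - K) is not invertible. The finite-dimensional Fredholm alternative says: either (I - K) is invertible, or ker(I - K) ≠ {0} and then range(I - K) = ker((I - K)^*)^⊥, with dim ker(I - K) = dim ker((I - K)^*). We are in the second case, so we need both kernels. Kernel of I - K: (I - K) u = u - u (v·u) = u - u = 0, so ker(I - K) = span{u} = span{(1, 0, 1)} (it is exactly 1-dimensional because rank(I - K) = 2). Kernel of the adjoint: K is real, so (I - K)^* = I - K^T = I - v u^T, and (I - v u^T) v = v - v (u·v) = 0; hence ker((I - K)^*) = span{v} = span{(4, 0, -3)}. Therefore (I - K) x = y is solvable iff <y, v> = 0, i.e. iff 4y_1 - 3y_3 = 0. When this holds, K y = u (v·y) = 0, so (I - K) y = y and x = y is a particular solution; the full solution set is the line x = y + c·u = y + c·(1, 0, 1), c ∈ C.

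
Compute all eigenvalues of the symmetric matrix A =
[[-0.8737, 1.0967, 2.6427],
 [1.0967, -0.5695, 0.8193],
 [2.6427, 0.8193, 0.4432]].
sigma(A) ≈ {-3, -1, 3}

A is real symmetric, so its spectrum consists of real eigenvalues. Expanding the characteristic polynomial of the displayed matrix gives
  det(λ I - A) = p(λ) = λ^3 + (1)λ^2 + (-9)λ + (-9).
Solving p(λ) = 0 yields eigenvalues ≈ -3, -1, 3. (A is shown rounded to 4 decimals, so these recover the underlying integer eigenvalues to within that precision.)
Verification: the trace of A = -1 equals the sum of eigenvalues -1, and det(A) ≈ 9.0003 matches the eigenvalue product 9.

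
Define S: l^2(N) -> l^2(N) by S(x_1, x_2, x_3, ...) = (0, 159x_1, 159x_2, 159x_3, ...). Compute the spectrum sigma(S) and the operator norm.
sigma(S) = closed disk {z in C : |z| ≤ 159}; ||S|| = 159

Note S = 159·U where U is the unit right shift (U x)_k = x_{k-1} (with x_0 := 0); so ||S|| = 159||U|| and sigma(S) = 159·sigma(U). ||S x||^2 = sum_{k≥1} |159x_k|^2 = 25281||x||^2, so ||S|| = 159 and sigma(S) ⊂ {|z| ≤ 159}. For any |lambda| < 159, the equation (S - lambda I) x = 0 forces x_1 = 0, then 159x_k = lambda x_{k+1} ⇒ x = 0, so S has no eigenvalues. But (S - lambda I) is not surjective for |lambda| < 159: solving (S - lambda I) x = e_1 would require x_n proportional to (lambda/159)^(-n), which is not in l^2. So every |lambda| < 159 lies in the residual spectrum. The boundary |lambda| = 159 is in the approximate point spectrum (the spectrum is closed). Hence sigma(S) is the closed disk of radius 159.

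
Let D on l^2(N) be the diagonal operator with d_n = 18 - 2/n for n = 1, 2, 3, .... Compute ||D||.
||D|| = 18

For a diagonal operator on l^2 with entries d_n, ||D|| = sup_n |d_n|. Here d_1 = 16, d_2 = 17, ..., and d_n = 18 - 2/n increases monotonically toward 18. All terms lie in [16, 18), so |d_n| = d_n and the supremum is the limit 18, which is not attained by any individual d_n. Hence ||D|| = 18.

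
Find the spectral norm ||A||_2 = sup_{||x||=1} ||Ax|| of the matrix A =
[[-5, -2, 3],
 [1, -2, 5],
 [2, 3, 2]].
||A||_2 ≈ 7.0168 (= sqrt(largest eigenvalue of A^T A))

||A||_2 = sigma_max(A) = sqrt(lambda_max(A^T A)). Form the symmetric matrix M = A^T A =
[[30, 14, -6],
 [14, 17, -10],
 [-6, -10, 38]].
Its characteristic polynomial (trace, sum of principal 2x2 minors, determinant of M give the coefficients) is
  p(λ) = det(λ I - M) = λ^3 - 85λ^2 + 1964λ - 10000.
No integer candidate from the rational root theorem (±divisors of 10000) is a root, so the roots are irrational. The cubic discriminant is Δ = 350246224 > 0, so there are three distinct real roots. p(7) = -74 and p(8) = 784 have opposite signs, so a root lies in (7, 8); Newton's method refines it to λ ≈ 7.0808. p(28) = 304 and p(29) = -140 have opposite signs, so a root lies in (28, 29); Newton's method refines it to λ ≈ 28.6844. p(49) = -200 and p(50) = 700 have opposite signs, so a root lies in (49, 50); Newton's method refines it to λ ≈ 49.2348. Check (Vieta): the three roots sum to 85, matching tr M = 85.
So the eigenvalues of A^T A are ≈ 7.0808, 28.6844, 49.2348 (all ≥ 0, as they must be for A^T A). The largest is λ_max ≈ 49.2348, hence ||A||_2 = sqrt(λ_max) ≈ 7.0168.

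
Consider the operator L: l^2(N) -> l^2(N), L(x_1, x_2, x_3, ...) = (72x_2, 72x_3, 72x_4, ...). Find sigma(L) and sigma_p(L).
sigma(L) = closed disk {z in C : |z| ≤ 72}; sigma_p(L) = open disk {z in C : |z| < 72}

Note L = 72·V where V is the unit left shift (V x)_k = x_{k+1}; so sigma(L) = 72·sigma(V) and ||L|| = 72||V||. ||L x||^2 = 5184sum_{k≥2} |x_k|^2 ≤ 5184||x||^2, with equality on {x : x_1 = 0}, so ||L|| = 72. For any lambda with |lambda| < 72, set r = lambda/72 (|r| < 1); the vector x = (1, r, r^2, ...) is in l^2 and satisfies L x = 72(r, r^2, ...) = lambda x, so lambda is an eigenvalue. On the boundary |lambda| = 72 the geometric series diverges, so no l^2 eigenvector exists, but these lambda lie in the approximate point spectrum. Hence sigma(L) is the closed disk of radius 72 and sigma_p(L) is the open disk.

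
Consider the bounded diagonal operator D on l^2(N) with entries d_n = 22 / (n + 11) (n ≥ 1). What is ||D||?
||D|| = 11/6 (attained at n = 1)

For D diagonal, ||D|| = sup_n |d_n| = sup_n 22/(n + 11). This is positive and strictly decreasing in n, so the supremum is attained at n = 1: d_1 = 22/(1 + 11) = 11/6. Hence ||D|| = 11/6.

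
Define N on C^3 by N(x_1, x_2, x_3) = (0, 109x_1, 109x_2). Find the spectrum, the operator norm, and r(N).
sigma(N) = {0}; ||N|| = 109; r(N) = 0. (N is nilpotent with N^3 = 0.)

On C^3, N is a strictly lower-triangular matrix with 109 on the subdiagonal and zeros elsewhere, so its characteristic polynomial is lambda^3 and every eigenvalue is 0: sigma(N) = {0}. For the operator norm, N e_i = 109e_{i+1} for i = 1, ..., 2 and N e_3 = 0, so the singular values of N are 109 (with multiplicity 2) and 0; hence ||N|| = 109. The spectral radius r(N) = max|lambda| = 0. Note ||N|| > r(N) — characteristic of non-normal nilpotent operators. Indeed N^3 = 0.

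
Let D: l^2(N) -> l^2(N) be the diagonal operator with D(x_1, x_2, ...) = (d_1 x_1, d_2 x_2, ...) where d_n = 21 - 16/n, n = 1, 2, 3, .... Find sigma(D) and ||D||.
sigma(D) = {21 - 16/n : n ≥ 1} ∪ {21}; ||D|| = 21

A bounded diagonal operator on l^2 with diagonal entries d_n has spectrum equal to the closure of {d_n : n ≥ 1}: every d_n is an eigenvalue (with eigenvector e_n), so {d_n} ⊂ sigma(D); the spectrum is closed, so its closure is too; and for lambda not in the closure, (D - lambda I) has bounded inverse (the diagonal entries 1/(d_n - lambda) are bounded). For our sequence d_n = 21 - 16/n, n = 1, 2, 3, ...:
  - {d_n} = {21 - 16/n : n ≥ 1}; the only limit point is 21
  - closure = {21 - 16/n : n ≥ 1} ∪ {21}
For the norm: a diagonal operator has ||D|| = sup_n |d_n|. Here d_n = 21 - 16/n increases monotonically from d_1 = 5 toward 21, with all terms in [5, 21); so sup_n |d_n| = 21 (the supremum is the limit, not attained). So ||D|| = 21.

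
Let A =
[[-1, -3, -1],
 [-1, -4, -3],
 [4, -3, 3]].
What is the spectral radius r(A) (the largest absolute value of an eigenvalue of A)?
r(A) ≈ 4.7229

The eigenvalues of A are the roots of its characteristic polynomial. With M = A (coefficients from the trace, the sum of principal 2x2 minors, and det A):
  p(λ) = det(λ I - M) = λ^3 + 2λ^2 - 19λ - 29.
No integer candidate from the rational root theorem (±divisors of 29) is a root, so the roots are irrational. The cubic discriminant is Δ = 26937 > 0, so there are three distinct real roots. p(-5) = -9 and p(-4) = 15 have opposite signs, so a root lies in (-5, -4); Newton's method refines it to λ ≈ -4.7229. p(-2) = 9 and p(-1) = -9 have opposite signs, so a root lies in (-2, -1); Newton's method refines it to λ ≈ -1.4659. p(4) = -9 and p(5) = 51 have opposite signs, so a root lies in (4, 5); Newton's method refines it to λ ≈ 4.1888. Check (Vieta): the three roots sum to -2, matching tr M = -2.
Thus the eigenvalues (to 4 decimals) are -4.7229 (modulus 4.7229); -1.4659 (modulus 1.4659); 4.1888 (modulus 4.1888). The spectral radius is the largest modulus: r(A) ≈ 4.7229. (Cross-check: r(A) ≤ ||A||_2 ≈ 6.0163; equality holds whenever A is normal, though it can also hold for some non-normal A.)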